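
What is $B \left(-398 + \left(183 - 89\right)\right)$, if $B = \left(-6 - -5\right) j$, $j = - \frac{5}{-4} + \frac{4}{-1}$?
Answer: $-836$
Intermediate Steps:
$j = - \frac{11}{4}$ ($j = \left(-5\right) \left(- \frac{1}{4}\right) + 4 \left(-1\right) = \frac{5}{4} - 4 = - \frac{11}{4} \approx -2.75$)
$B = \frac{11}{4}$ ($B = \left(-6 - -5\right) \left(- \frac{11}{4}\right) = \left(-6 + 5\right) \left(- \frac{11}{4}\right) = \left(-1\right) \left(- \frac{11}{4}\right) = \frac{11}{4} \approx 2.75$)
$B \left(-398 + \left(183 - 89\right)\right) = \frac{11 \left(-398 + \left(183 - 89\right)\right)}{4} = \frac{11 \left(-398 + 94\right)}{4} = \frac{11}{4} \left(-304\right) = -836$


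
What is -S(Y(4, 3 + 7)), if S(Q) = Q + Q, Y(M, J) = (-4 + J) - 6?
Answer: 0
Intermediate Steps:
Y(M, J) = -10 + J
S(Q) = 2*Q
-S(Y(4, 3 + 7)) = -2*(-10 + (3 + 7)) = -2*(-10 + 10) = -2*0 = -1*0 = 0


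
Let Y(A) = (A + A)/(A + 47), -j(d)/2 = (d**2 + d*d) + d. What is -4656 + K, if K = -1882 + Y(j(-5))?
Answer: -280954/43 ≈ -6533.8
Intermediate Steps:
j(d) = -4*d**2 - 2*d (j(d) = -2*((d**2 + d*d) + d) = -2*((d**2 + d**2) + d) = -2*(2*d**2 + d) = -2*(d + 2*d**2) = -4*d**2 - 2*d)
Y(A) = 2*A/(47 + A) (Y(A) = (2*A)/(47 + A) = 2*A/(47 + A))
K = -80746/43 (K = -1882 + 2*(-2*(-5)*(1 + 2*(-5)))/(47 - 2*(-5)*(1 + 2*(-5))) = -1882 + 2*(-2*(-5)*(1 - 10))/(47 - 2*(-5)*(1 - 10)) = -1882 + 2*(-2*(-5)*(-9))/(47 - 2*(-5)*(-9)) = -1882 + 2*(-90)/(47 - 90) = -1882 + 2*(-90)/(-43) = -1882 + 2*(-90)*(-1/43) = -1882 + 180/43 = -80746/43 ≈ -1877.8)
-4656 + K = -4656 - 80746/43 = -280954/43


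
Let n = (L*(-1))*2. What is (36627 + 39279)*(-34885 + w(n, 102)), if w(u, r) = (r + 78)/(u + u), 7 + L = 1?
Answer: -2647411515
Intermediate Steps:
L = -6 (L = -7 + 1 = -6)
n = 12 (n = -6*(-1)*2 = 6*2 = 12)
w(u, r) = (78 + r)/(2*u) (w(u, r) = (78 + r)/((2*u)) = (78 + r)*(1/(2*u)) = (78 + r)/(2*u))
(36627 + 39279)*(-34885 + w(n, 102)) = (36627 + 39279)*(-34885 + (1/2)*(78 + 102)/12) = 75906*(-34885 + (1/2)*(1/12)*180) = 75906*(-34885 + 15/2) = 75906*(-69755/2) = -2647411515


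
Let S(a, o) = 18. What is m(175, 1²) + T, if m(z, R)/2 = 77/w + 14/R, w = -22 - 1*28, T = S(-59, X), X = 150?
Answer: 1073/25 ≈ 42.920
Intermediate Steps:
T = 18
w = -50 (w = -22 - 28 = -50)
m(z, R) = -77/25 + 28/R (m(z, R) = 2*(77/(-50) + 14/R) = 2*(77*(-1/50) + 14/R) = 2*(-77/50 + 14/R) = -77/25 + 28/R)
m(175, 1²) + T = (-77/25 + 28/(1²)) + 18 = (-77/25 + 28/1) + 18 = (-77/25 + 28*1) + 18 = (-77/25 + 28) + 18 = 623/25 + 18 = 1073/25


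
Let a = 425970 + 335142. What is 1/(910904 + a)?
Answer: 1/1672016 ≈ 5.9808e-7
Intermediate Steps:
a = 761112
1/(910904 + a) = 1/(910904 + 761112) = 1/1672016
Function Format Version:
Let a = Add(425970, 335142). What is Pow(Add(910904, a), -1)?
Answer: Rational(1, 1672016) ≈ 5.9808e-7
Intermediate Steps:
a = 761112
Pow(Add(910904, a), -1) = Pow(Add(910904, 761112), -1) = Pow(1672016, -1) = Rational(1, 1672016)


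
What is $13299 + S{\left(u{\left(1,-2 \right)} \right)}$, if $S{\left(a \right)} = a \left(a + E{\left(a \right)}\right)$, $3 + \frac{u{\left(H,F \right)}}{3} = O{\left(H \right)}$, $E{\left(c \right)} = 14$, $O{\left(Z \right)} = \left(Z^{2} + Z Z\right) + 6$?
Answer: $13734$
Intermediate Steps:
$O{\left(Z \right)} = 6 + 2 Z^{2}$ ($O{\left(Z \right)} = \left(Z^{2} + Z^{2}\right) + 6 = 2 Z^{2} + 6 = 6 + 2 Z^{2}$)
$u{\left(H,F \right)} = 9 + 6 H^{2}$ ($u{\left(H,F \right)} = -9 + 3 \left(6 + 2 H^{2}\right) = -9 + \left(18 + 6 H^{2}\right) = 9 + 6 H^{2}$)
$S{\left(a \right)} = a \left(14 + a\right)$ ($S{\left(a \right)} = a \left(a + 14\right) = a \left(14 + a\right)$)
$13299 + S{\left(u{\left(1,-2 \right)} \right)} = 13299 + \left(9 + 6 \cdot 1^{2}\right) \left(14 + \left(9 + 6 \cdot 1^{2}\right)\right) = 13299 + \left(9 + 6 \cdot 1\right) \left(14 + \left(9 + 6 \cdot 1\right)\right) = 13299 + \left(9 + 6\right) \left(14 + \left(9 + 6\right)\right) = 13299 + 15 \left(14 + 15\right) = 13299 + 15 \cdot 29 = 13299 + 435 = 13734$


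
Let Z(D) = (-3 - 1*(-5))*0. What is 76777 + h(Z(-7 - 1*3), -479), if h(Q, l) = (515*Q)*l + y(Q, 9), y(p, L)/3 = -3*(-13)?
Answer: 76894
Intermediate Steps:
Z(D) = 0 (Z(D) = (-3 + 5)*0 = 2*0 = 0)
y(p, L) = 117 (y(p, L) = 3*(-3*(-13)) = 3*39 = 117)
h(Q, l) = 117 + 515*Q*l (h(Q, l) = (515*Q)*l + 117 = 515*Q*l + 117 = 117 + 515*Q*l)
76777 + h(Z(-7 - 1*3), -479) = 76777 + (117 + 515*0*(-479)) = 76777 + (117 + 0) = 76777 + 117 = 76894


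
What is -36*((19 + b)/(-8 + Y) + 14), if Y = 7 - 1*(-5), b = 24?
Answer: -891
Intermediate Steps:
Y = 12 (Y = 7 + 5 = 12)
-36*((19 + b)/(-8 + Y) + 14) = -36*((19 + 24)/(-8 + 12) + 14) = -36*(43/4 + 14) = -36*99/4 = -891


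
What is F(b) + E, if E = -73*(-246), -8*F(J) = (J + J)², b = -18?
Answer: 17796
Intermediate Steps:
F(J) = -J²/2 (F(J) = -(J + J)²/8 = -4*J²/8 = -J²/2)
E = 17958
F(b) + E = -½*(-18)² + 17958 = -½*324 + 17958 = -162 + 17958 = 17796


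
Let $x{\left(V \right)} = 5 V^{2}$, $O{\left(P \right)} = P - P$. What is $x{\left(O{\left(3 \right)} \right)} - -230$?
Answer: $230$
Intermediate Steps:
$O{\left(P \right)} = 0$
$x{\left(O{\left(3 \right)} \right)} - -230 = 5 \cdot 0^{2} - -230 = 5 \cdot 0 + 230 = 0 + 230 = 230$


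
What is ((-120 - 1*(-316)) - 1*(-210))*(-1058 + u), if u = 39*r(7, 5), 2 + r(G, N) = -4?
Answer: -524552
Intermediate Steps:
r(G, N) = -6 (r(G, N) = -2 - 4 = -6)
u = -234 (u = 39*(-6) = -234)
((-120 - 1*(-316)) - 1*(-210))*(-1058 + u) = ((-120 - 1*(-316)) - 1*(-210))*(-1058 - 234) = ((-120 + 316) + 210)*(-1292) = (196 + 210)*(-1292) = 406*(-1292) = -524552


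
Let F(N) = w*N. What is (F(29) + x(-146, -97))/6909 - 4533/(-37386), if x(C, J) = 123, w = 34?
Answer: 8086619/28699986 ≈ 0.28176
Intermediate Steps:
F(N) = 34*N
(F(29) + x(-146, -97))/6909 - 4533/(-37386) = (34*29 + 123)/6909 - 4533/(-37386) = (986 + 123)*(1/6909) - 4533*(-1/37386) = 1109*(1/6909) + 1511/12462 = 1109/6909 + 1511/12462 = 8086619/28699986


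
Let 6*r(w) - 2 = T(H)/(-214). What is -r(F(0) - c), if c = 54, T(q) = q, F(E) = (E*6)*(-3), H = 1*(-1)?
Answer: -143/428 ≈ -0.33411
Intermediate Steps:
H = -1
F(E) = -18*E (F(E) = (6*E)*(-3) = -18*E)
r(w) = 143/428 (r(w) = 1/3 + (-1/(-214))/6 = 1/3 + (-1*(-1/214))/6 = 1/3 + (1/6)*(1/214) = 1/3 + 1/1284 = 143/428)
-r(F(0) - c) = -1*143/428 = -143/428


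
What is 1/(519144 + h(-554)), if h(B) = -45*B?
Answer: 1/544074 ≈ 1.8380e-6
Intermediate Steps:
1/(519144 + h(-554)) = 1/(519144 - 45*(-554)) = 1/(519144 + 24930) = 1/544074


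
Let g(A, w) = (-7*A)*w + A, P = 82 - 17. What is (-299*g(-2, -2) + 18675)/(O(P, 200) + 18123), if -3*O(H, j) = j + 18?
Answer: 82935/54151 ≈ 1.5316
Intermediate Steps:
P = 65
g(A, w) = A - 7*A*w (g(A, w) = -7*A*w + A = A - 7*A*w)
O(H, j) = -6 - j/3 (O(H, j) = -(j + 18)/3 = -(18 + j)/3 = -6 - j/3)
(-299*g(-2, -2) + 18675)/(O(P, 200) + 18123) = (-(-598)*(1 - 7*(-2)) + 18675)/((-6 - ⅓*200) + 18123) = (-(-598)*(1 + 14) + 18675)/((-6 - 200/3) + 18123) = (-(-598)*15 + 18675)/(-218/3 + 18123) = (-299*(-30) + 18675)/(54151/3) = (8970 + 18675)*(3/54151) = 27645*(3/54151) = 82935/54151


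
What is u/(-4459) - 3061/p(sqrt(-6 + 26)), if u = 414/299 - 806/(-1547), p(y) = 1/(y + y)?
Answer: -2948/6898073 - 12244*sqrt(5) ≈ -27378.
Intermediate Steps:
p(y) = 1/(2*y)
u = 2948/1547 (u = 414*(1/299) - 806*(-1/1547) = 18/13 + 62/119 = 2948/1547 ≈ 1.9056)
u/(-4459) - 3061/p(sqrt(-6 + 26)) = (2948/1547)/(-4459) - 3061*2*sqrt(-6 + 26) = (2948/1547)*(-1/4459) - 3061*4*sqrt(5) = -2948/6898073 - 3061*4*sqrt(5) = -2948/6898073 - 12244*sqrt(5)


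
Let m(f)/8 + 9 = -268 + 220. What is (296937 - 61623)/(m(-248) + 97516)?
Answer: 117657/48530 ≈ 2.4244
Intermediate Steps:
m(f) = -456 (m(f) = -72 + 8*(-268 + 220) = -72 + 8*(-48) = -72 - 384 = -456)
(296937 - 61623)/(m(-248) + 97516) = (296937 - 61623)/(-456 + 97516) = 235314/97060 = 235314*(1/97060) = 117657/48530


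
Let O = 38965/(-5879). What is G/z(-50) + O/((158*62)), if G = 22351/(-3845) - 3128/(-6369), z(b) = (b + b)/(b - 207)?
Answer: -241128818655606049/17629087878657750 ≈ -13.678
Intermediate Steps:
z(b) = 2*b/(-207 + b) (z(b) = (2*b)/(-207 + b) = 2*b/(-207 + b))
O = -38965/5879 (O = 38965*(-1/5879) = -38965/5879 ≈ -6.6278)
G = -130326359/24488805 (G = 22351*(-1/3845) - 3128*(-1/6369) = -22351/3845 + 3128/6369 = -130326359/24488805 ≈ -5.3219)
G/z(-50) + O/((158*62)) = -130326359/(24488805*(2*(-50)/(-207 - 50))) - 38965/(5879*(158*62)) = -130326359/(24488805*(2*(-50)/(-257))) - 38965/5879/9796 = -130326359/(24488805*(2*(-50)*(-1/257))) - 38965/5879*1/9796 = -130326359/(24488805*100/257) - 38965/57590684 = -130326359/24488805*257/100 - 38965/57590684 = -33493874263/2448880500 - 38965/57590684 = -241128818655606049/17629087878657750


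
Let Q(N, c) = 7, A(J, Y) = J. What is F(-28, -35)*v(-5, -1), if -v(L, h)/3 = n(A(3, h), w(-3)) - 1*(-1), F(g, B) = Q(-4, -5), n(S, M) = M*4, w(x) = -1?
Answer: 63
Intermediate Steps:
n(S, M) = 4*M
F(g, B) = 7
v(L, h) = 9 (v(L, h) = -3*(4*(-1) - 1*(-1)) = -3*(-4 + 1) = -3*(-3) = 9)
F(-28, -35)*v(-5, -1) = 7*9 = 63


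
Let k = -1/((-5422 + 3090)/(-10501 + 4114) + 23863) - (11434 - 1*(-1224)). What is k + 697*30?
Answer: 1257731156489/152415313 ≈ 8252.0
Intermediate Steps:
k = -1929273038341/152415313 (k = -1/(-2332/(-6387) + 23863) - (11434 + 1224) = -1/(-2332*(-1/6387) + 23863) - 1*12658 = -1/(2332/6387 + 23863) - 12658 = -1/152415313/6387 - 12658 = -1*6387/152415313 - 12658 = -6387/152415313 - 12658 = -1929273038341/152415313 ≈ -12658.)
k + 697*30 = -1929273038341/152415313 + 697*30 = -1929273038341/152415313 + 20910 = 1257731156489/152415313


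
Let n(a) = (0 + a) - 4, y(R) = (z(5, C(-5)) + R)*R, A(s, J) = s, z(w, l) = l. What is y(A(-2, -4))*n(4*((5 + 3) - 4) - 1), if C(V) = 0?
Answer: 44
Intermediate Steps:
y(R) = R² (y(R) = (0 + R)*R = R*R = R²)
n(a) = -4 + a (n(a) = a - 4 = -4 + a)
y(A(-2, -4))*n(4*((5 + 3) - 4) - 1) = (-2)²*(-4 + (4*((5 + 3) - 4) - 1)) = 4*(-4 + (4*(8 - 4) - 1)) = 4*(-4 + (4*4 - 1)) = 4*(-4 + (16 - 1)) = 4*(-4 + 15) = 4*11 = 44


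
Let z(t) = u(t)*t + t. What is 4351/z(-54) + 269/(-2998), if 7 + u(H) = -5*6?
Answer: 6260681/2914056 ≈ 2.1484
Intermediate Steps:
u(H) = -37 (u(H) = -7 - 5*6 = -7 - 30 = -37)
z(t) = -36*t (z(t) = -37*t + t = -36*t)
4351/z(-54) + 269/(-2998) = 4351/((-36*(-54))) + 269/(-2998) = 4351/1944 + 269*(-1/2998) = 4351*(1/1944) - 269/2998 = 4351/1944 - 269/2998 = 6260681/2914056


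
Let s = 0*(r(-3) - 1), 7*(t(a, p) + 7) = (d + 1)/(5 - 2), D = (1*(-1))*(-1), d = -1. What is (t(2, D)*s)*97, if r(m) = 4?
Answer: 0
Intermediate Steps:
D = 1 (D = -1*(-1) = 1)
t(a, p) = -7 (t(a, p) = -7 + ((-1 + 1)/(5 - 2))/7 = -7 + (0/3)/7 = -7 + (0*(⅓))/7 = -7 + (⅐)*0 = -7 + 0 = -7)
s = 0 (s = 0*(4 - 1) = 0*3 = 0)
(t(2, D)*s)*97 = -7*0*97 = 0*97 = 0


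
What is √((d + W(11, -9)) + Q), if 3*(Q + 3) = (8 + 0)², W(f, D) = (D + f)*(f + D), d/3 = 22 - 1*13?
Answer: 2*√111/3 ≈ 7.0238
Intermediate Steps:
d = 27 (d = 3*(22 - 1*13) = 3*(22 - 13) = 3*9 = 27)
W(f, D) = (D + f)² (W(f, D) = (D + f)*(D + f) = (D + f)²)
Q = 55/3 (Q = -3 + (8 + 0)²/3 = -3 + (⅓)*8² = -3 + (⅓)*64 = -3 + 64/3 = 55/3 ≈ 18.333)
√((d + W(11, -9)) + Q) = √((27 + (-9 + 11)²) + 55/3) = √((27 + 2²) + 55/3) = √((27 + 4) + 55/3) = √(31 + 55/3) = √(148/3) = 2*√111/3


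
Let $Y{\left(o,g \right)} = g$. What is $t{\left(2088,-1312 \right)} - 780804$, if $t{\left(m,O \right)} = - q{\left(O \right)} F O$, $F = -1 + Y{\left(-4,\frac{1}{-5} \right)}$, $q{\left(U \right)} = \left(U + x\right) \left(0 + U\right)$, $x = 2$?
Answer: $-2706733572$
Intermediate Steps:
$q{\left(U \right)} = U \left(2 + U\right)$ ($q{\left(U \right)} = \left(U + 2\right) \left(0 + U\right) = \left(2 + U\right) U = U \left(2 + U\right)$)
$F = - \frac{6}{5}$ ($F = -1 + \frac{1}{-5} = -1 - \frac{1}{5} = - \frac{6}{5} \approx -1.2$)
$t{\left(m,O \right)} = \frac{6 O^{2} \left(2 + O\right)}{5}$ ($t{\left(m,O \right)} = - O \left(2 + O\right) \left(- \frac{6}{5}\right) O = \frac{6 O \left(2 + O\right)}{5} O = \frac{6 O^{2} \left(2 + O\right)}{5}$)
$t{\left(2088,-1312 \right)} - 780804 = \frac{6 \left(-1312\right)^{2} \left(2 - 1312\right)}{5} - 780804 = \frac{6}{5} \cdot 1721344 \left(-1310\right) - 780804 = -2705952768 - 780804 = -2706733572$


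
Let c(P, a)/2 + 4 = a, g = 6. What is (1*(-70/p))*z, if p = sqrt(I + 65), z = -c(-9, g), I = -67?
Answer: -140*I*sqrt(2) ≈ -197.99*I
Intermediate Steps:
c(P, a) = -8 + 2*a
z = -4 (z = -(-8 + 2*6) = -(-8 + 12) = -1*4 = -4)
p = I*sqrt(2) (p = sqrt(-67 + 65) = sqrt(-2) = I*sqrt(2) ≈ 1.4142*I)
(1*(-70/p))*z = (1*(-70*(-I*sqrt(2)/2)))*(-4) = (1*(-(-35)*I*sqrt(2)))*(-4) = (1*(35*I*sqrt(2)))*(-4) = (35*I*sqrt(2))*(-4) = -140*I*sqrt(2)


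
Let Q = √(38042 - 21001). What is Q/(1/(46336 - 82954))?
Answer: -36618*√17041 ≈ -4.7802e+6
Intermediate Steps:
Q = √17041 ≈ 130.54
Q/(1/(46336 - 82954)) = √17041/(1/(46336 - 82954)) = √17041/(1/(-36618)) = √17041/(-1/36618) = √17041*(-36618) = -36618*√17041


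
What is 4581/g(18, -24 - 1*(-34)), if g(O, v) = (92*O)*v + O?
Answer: 509/1842 ≈ 0.27633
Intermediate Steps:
g(O, v) = O + 92*O*v (g(O, v) = 92*O*v + O = O + 92*O*v)
4581/g(18, -24 - 1*(-34)) = 4581/((18*(1 + 92*(-24 - 1*(-34))))) = 4581/((18*(1 + 92*(-24 + 34)))) = 4581/((18*(1 + 92*10))) = 4581/((18*(1 + 920))) = 4581/((18*921)) = 4581/16578 = 4581*(1/16578) = 509/1842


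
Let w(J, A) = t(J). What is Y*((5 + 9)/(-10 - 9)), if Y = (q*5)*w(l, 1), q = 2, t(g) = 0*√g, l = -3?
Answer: 0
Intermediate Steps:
t(g) = 0
w(J, A) = 0
Y = 0 (Y = (2*5)*0 = 10*0 = 0)
Y*((5 + 9)/(-10 - 9)) = 0*((5 + 9)/(-10 - 9)) = 0*(14/(-19)) = 0*(14*(-1/19)) = 0*(-14/19) = 0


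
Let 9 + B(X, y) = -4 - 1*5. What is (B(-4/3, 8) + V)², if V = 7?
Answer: 121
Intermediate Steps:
B(X, y) = -18 (B(X, y) = -9 + (-4 - 1*5) = -9 + (-4 - 5) = -9 - 9 = -18)
(B(-4/3, 8) + V)² = (-18 + 7)² = (-11)² = 121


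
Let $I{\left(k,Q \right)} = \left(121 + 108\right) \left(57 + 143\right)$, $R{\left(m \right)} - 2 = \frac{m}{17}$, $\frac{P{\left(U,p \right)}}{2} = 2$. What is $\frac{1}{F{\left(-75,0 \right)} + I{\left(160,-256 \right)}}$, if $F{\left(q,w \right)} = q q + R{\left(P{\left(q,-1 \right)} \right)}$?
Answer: $\frac{17}{874263} \approx 1.9445 \cdot 10^{-5}$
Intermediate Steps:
$P{\left(U,p \right)} = 4$ ($P{\left(U,p \right)} = 2 \cdot 2 = 4$)
$R{\left(m \right)} = 2 + \frac{m}{17}$
$F{\left(q,w \right)} = \frac{38}{17} + q^{2}$ ($F{\left(q,w \right)} = q q + \left(2 + \frac{1}{17} \cdot 4\right) = q^{2} + \left(2 + \frac{4}{17}\right) = q^{2} + \frac{38}{17} = \frac{38}{17} + q^{2}$)
$I{\left(k,Q \right)} = 45800$ ($I{\left(k,Q \right)} = 229 \cdot 200 = 45800$)
$\frac{1}{F{\left(-75,0 \right)} + I{\left(160,-256 \right)}} = \frac{1}{\left(\frac{38}{17} + \left(-75\right)^{2}\right) + 45800} = \frac{1}{\left(\frac{38}{17} + 5625\right) + 45800} = \frac{1}{\frac{95663}{17} + 45800} = \frac{1}{\frac{874263}{17}} = \frac{17}{874263}$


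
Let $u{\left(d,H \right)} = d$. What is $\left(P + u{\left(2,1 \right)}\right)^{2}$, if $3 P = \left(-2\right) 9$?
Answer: $16$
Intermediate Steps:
$P = -6$ ($P = \frac{\left(-2\right) 9}{3} = \frac{1}{3} \left(-18\right) = -6$)
$\left(P + u{\left(2,1 \right)}\right)^{2} = \left(-6 + 2\right)^{2} = \left(-4\right)^{2} = 16$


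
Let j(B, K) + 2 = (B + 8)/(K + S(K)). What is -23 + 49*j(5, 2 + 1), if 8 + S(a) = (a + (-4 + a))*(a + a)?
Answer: -30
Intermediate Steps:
S(a) = -8 + 2*a*(-4 + 2*a) (S(a) = -8 + (a + (-4 + a))*(a + a) = -8 + (-4 + 2*a)*(2*a) = -8 + 2*a*(-4 + 2*a))
j(B, K) = -2 + (8 + B)/(-8 - 7*K + 4*K²) (j(B, K) = -2 + (B + 8)/(K + (-8 - 8*K + 4*K²)) = -2 + (8 + B)/(-8 - 7*K + 4*K²))
-23 + 49*j(5, 2 + 1) = -23 + 49*((-24 - 1*5 - 14*(2 + 1) + 8*(2 + 1)²)/(8 - 4*(2 + 1)² + 7*(2 + 1))) = -23 + 49*((-24 - 5 - 14*3 + 8*3²)/(8 - 4*3² + 7*3)) = -23 + 49*((-24 - 5 - 42 + 8*9)/(8 - 4*9 + 21)) = -23 + 49*((-24 - 5 - 42 + 72)/(8 - 36 + 21)) = -23 + 49*(1/(-7)) = -23 + 49*(-⅐*1) = -23 + 49*(-⅐) = -23 - 7 = -30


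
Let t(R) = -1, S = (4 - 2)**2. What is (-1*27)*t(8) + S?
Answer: 31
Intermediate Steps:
S = 4 (S = 2**2 = 4)
(-1*27)*t(8) + S = -1*27*(-1) + 4 = -27*(-1) + 4 = 27 + 4 = 31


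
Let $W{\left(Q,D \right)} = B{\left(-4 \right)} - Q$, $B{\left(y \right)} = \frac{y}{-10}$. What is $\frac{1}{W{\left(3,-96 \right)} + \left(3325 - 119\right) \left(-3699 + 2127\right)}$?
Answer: $- \frac{5}{25199173} \approx -1.9842 \cdot 10^{-7}$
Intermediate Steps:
$B{\left(y \right)} = - \frac{y}{10}$ ($B{\left(y \right)} = y \left(- \frac{1}{10}\right) = - \frac{y}{10}$)
$W{\left(Q,D \right)} = \frac{2}{5} - Q$ ($W{\left(Q,D \right)} = \left(- \frac{1}{10}\right) \left(-4\right) - Q = \frac{2}{5} - Q$)
$\frac{1}{W{\left(3,-96 \right)} + \left(3325 - 119\right) \left(-3699 + 2127\right)} = \frac{1}{\left(\frac{2}{5} - 3\right) + \left(3325 - 119\right) \left(-3699 + 2127\right)} = \frac{1}{\left(\frac{2}{5} - 3\right) + 3206 \left(-1572\right)} = \frac{1}{- \frac{13}{5} - 5039832} = \frac{1}{- \frac{25199173}{5}} = - \frac{5}{25199173}$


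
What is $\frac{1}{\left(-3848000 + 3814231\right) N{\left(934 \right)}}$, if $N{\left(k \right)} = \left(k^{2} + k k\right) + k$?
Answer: $- \frac{1}{58948719774} \approx -1.6964 \cdot 10^{-11}$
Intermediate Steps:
$N{\left(k \right)} = k + 2 k^{2}$ ($N{\left(k \right)} = \left(k^{2} + k^{2}\right) + k = 2 k^{2} + k = k + 2 k^{2}$)
$\frac{1}{\left(-3848000 + 3814231\right) N{\left(934 \right)}} = \frac{1}{\left(-3848000 + 3814231\right) 934 \left(1 + 2 \cdot 934\right)} = \frac{1}{\left(-33769\right) 934 \left(1 + 1868\right)} = - \frac{1}{33769 \cdot 934 \cdot 1869} = - \frac{1}{33769 \cdot 1745646} = \left(- \frac{1}{33769}\right) \frac{1}{1745646} = - \frac{1}{58948719774}$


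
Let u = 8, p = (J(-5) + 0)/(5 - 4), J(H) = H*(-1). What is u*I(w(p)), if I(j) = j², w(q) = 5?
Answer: 200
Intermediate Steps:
J(H) = -H
p = 5 (p = (-1*(-5) + 0)/(5 - 4) = (5 + 0)/1 = 5*1 = 5)
u*I(w(p)) = 8*5² = 8*25 = 200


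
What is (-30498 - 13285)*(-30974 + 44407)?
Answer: -588137039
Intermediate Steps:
(-30498 - 13285)*(-30974 + 44407) = -43783*13433 = -588137039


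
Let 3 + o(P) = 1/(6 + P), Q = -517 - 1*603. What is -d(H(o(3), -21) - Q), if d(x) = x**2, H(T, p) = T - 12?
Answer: -98922916/81 ≈ -1.2213e+6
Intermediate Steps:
Q = -1120 (Q = -517 - 603 = -1120)
o(P) = -3 + 1/(6 + P)
H(T, p) = -12 + T
-d(H(o(3), -21) - Q) = -((-12 + (-17 - 3*3)/(6 + 3)) - 1*(-1120))**2 = -((-12 + (-17 - 9)/9) + 1120)**2 = -((-12 + (1/9)*(-26)) + 1120)**2 = -((-12 - 26/9) + 1120)**2 = -(-134/9 + 1120)**2 = -(9946/9)**2 = -1*98922916/81 = -98922916/81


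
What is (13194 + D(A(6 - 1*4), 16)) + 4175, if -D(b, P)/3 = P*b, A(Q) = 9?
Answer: 16937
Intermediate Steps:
D(b, P) = -3*P*b
(13194 + D(A(6 - 1*4), 16)) + 4175 = (13194 - 3*16*9) + 4175 = (13194 - 432) + 4175 = 12762 + 4175 = 16937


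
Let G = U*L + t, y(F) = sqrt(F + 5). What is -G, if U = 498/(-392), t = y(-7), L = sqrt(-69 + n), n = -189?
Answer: I*(-sqrt(2) + 249*sqrt(258)/196) ≈ 18.992*I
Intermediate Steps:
L = I*sqrt(258) (L = sqrt(-69 - 189) = sqrt(-258) = I*sqrt(258) ≈ 16.062*I)
y(F) = sqrt(5 + F)
t = I*sqrt(2) (t = sqrt(5 - 7) = sqrt(-2) = I*sqrt(2) ≈ 1.4142*I)
U = -249/196 (U = 498*(-1/392) = -249/196 ≈ -1.2704)
G = I*sqrt(2) - 249*I*sqrt(258)/196 (G = -249*I*sqrt(258)/196 + I*sqrt(2) = I*sqrt(2) - 249*I*sqrt(258)/196 ≈ -18.992*I)
-G = -I*(sqrt(2) - 249*sqrt(258)/196)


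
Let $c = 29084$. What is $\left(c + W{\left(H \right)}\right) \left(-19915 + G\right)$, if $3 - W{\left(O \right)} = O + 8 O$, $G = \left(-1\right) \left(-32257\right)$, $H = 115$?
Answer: $346217784$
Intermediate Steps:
$G = 32257$
$W{\left(O \right)} = 3 - 9 O$ ($W{\left(O \right)} = 3 - \left(O + 8 O\right) = 3 - 9 O$)
$\left(c + W{\left(H \right)}\right) \left(-19915 + G\right) = \left(29084 + \left(3 - 1035\right)\right) \left(-19915 + 32257\right) = \left(29084 + \left(3 - 1035\right)\right) 12342 = \left(29084 - 1032\right) 12342 = 28052 \cdot 12342 = 346217784$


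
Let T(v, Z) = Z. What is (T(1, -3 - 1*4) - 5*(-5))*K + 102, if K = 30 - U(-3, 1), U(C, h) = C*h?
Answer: 696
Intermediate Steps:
K = 33 (K = 30 - (-3) = 30 - 1*(-3) = 30 + 3 = 33)
(T(1, -3 - 1*4) - 5*(-5))*K + 102 = ((-3 - 1*4) - 5*(-5))*33 + 102 = ((-3 - 4) + 25)*33 + 102 = (-7 + 25)*33 + 102 = 18*33 + 102 = 594 + 102 = 696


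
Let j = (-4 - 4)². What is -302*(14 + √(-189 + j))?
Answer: -4228 - 1510*I*√5 ≈ -4228.0 - 3376.5*I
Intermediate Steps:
j = 64 (j = (-8)² = 64)
-302*(14 + √(-189 + j)) = -302*(14 + √(-189 + 64)) = -302*(14 + √(-125)) = -302*(14 + 5*I*√5) = -4228 - 1510*I*√5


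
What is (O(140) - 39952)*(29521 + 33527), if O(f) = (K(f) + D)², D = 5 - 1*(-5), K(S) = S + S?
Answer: 2783443104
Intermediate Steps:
K(S) = 2*S
D = 10 (D = 5 + 5 = 10)
O(f) = (10 + 2*f)² (O(f) = (2*f + 10)² = (10 + 2*f)²)
(O(140) - 39952)*(29521 + 33527) = (4*(5 + 140)² - 39952)*(29521 + 33527) = (4*145² - 39952)*63048 = (4*21025 - 39952)*63048 = (84100 - 39952)*63048 = 44148*63048 = 2783443104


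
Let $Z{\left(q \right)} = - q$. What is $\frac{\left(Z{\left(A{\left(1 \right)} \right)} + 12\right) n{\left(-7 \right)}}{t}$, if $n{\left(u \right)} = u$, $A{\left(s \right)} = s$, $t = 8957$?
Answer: $- \frac{77}{8957} \approx -0.0085966$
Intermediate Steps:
$\frac{\left(Z{\left(A{\left(1 \right)} \right)} + 12\right) n{\left(-7 \right)}}{t} = \frac{\left(\left(-1\right) 1 + 12\right) \left(-7\right)}{8957} = \left(-1 + 12\right) \left(-7\right) \frac{1}{8957} = 11 \left(-7\right) \frac{1}{8957} = \left(-77\right) \frac{1}{8957} = - \frac{77}{8957}$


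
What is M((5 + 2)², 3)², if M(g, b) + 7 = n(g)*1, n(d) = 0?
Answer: 49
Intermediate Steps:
M(g, b) = -7 (M(g, b) = -7 + 0*1 = -7 + 0 = -7)
M((5 + 2)², 3)² = (-7)² = 49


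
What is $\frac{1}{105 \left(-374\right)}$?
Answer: $- \frac{1}{39270} \approx -2.5465 \cdot 10^{-5}$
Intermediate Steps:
$\frac{1}{105 \left(-374\right)} = \frac{1}{-39270} = - \frac{1}{39270}$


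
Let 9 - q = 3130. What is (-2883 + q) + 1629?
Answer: -4375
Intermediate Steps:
q = -3121 (q = 9 - 1*3130 = 9 - 3130 = -3121)
(-2883 + q) + 1629 = (-2883 - 3121) + 1629 = -6004 + 1629 = -4375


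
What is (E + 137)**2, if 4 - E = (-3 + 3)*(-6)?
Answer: 19881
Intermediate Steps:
E = 4 (E = 4 - (-3 + 3)*(-6) = 4 - 0*(-6) = 4 - 1*0 = 4 + 0 = 4)
(E + 137)**2 = (4 + 137)**2 = 141**2 = 19881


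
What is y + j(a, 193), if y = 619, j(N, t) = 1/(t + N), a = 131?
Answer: 200557/324 ≈ 619.00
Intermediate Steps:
j(N, t) = 1/(N + t)
y + j(a, 193) = 619 + 1/(131 + 193) = 619 + 1/324 = 200557/324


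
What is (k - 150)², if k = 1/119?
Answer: 318586801/14161 ≈ 22497.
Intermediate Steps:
k = 1/119 ≈ 0.0084034
(k - 150)² = (1/119 - 150)² = (-17849/119)² = 318586801/14161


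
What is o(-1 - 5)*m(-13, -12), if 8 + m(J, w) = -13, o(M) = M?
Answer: 126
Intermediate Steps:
m(J, w) = -21 (m(J, w) = -8 - 13 = -21)
o(-1 - 5)*m(-13, -12) = (-1 - 5)*(-21) = -6*(-21) = 126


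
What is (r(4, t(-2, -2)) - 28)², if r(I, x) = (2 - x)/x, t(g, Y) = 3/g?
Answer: 8281/9 ≈ 920.11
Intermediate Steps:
r(I, x) = (2 - x)/x
(r(4, t(-2, -2)) - 28)² = ((2 - 3/(-2))/((3/(-2))) - 28)² = ((2 - 3*(-1)/2)/((3*(-½))) - 28)² = ((2 - 1*(-3/2))/(-3/2) - 28)² = (-2*(2 + 3/2)/3 - 28)² = (-⅔*7/2 - 28)² = (-7/3 - 28)² = (-91/3)² = 8281/9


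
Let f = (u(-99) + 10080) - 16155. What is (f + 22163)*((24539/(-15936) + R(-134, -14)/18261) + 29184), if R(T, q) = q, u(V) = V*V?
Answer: 73285792419824803/97002432 ≈ 7.5551e+8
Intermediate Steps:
u(V) = V**2
f = 3726 (f = ((-99)**2 + 10080) - 16155 = (9801 + 10080) - 16155 = 19881 - 16155 = 3726)
(f + 22163)*((24539/(-15936) + R(-134, -14)/18261) + 29184) = (3726 + 22163)*((24539/(-15936) - 14/18261) + 29184) = 25889*((24539*(-1/15936) - 14*1/18261) + 29184) = 25889*((-24539/15936 - 14/18261) + 29184) = 25889*(-149443261/97002432 + 29184) = 25889*(2830769532227/97002432) = 73285792419824803/97002432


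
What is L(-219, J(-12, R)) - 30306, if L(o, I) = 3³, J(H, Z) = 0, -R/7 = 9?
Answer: -30279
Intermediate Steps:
R = -63 (R = -7*9 = -63)
L(o, I) = 27
L(-219, J(-12, R)) - 30306 = 27 - 30306 = -30279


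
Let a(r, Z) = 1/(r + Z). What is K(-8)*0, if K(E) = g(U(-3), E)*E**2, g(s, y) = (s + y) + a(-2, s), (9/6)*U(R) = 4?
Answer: 0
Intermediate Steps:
U(R) = 8/3 (U(R) = (2/3)*4 = 8/3)
a(r, Z) = 1/(Z + r)
g(s, y) = s + y + 1/(-2 + s) (g(s, y) = (s + y) + 1/(s - 2) = (s + y) + 1/(-2 + s) = s + y + 1/(-2 + s))
K(E) = E**2*(25/6 + E) (K(E) = ((1 + (-2 + 8/3)*(8/3 + E))/(-2 + 8/3))*E**2 = ((1 + 2*(8/3 + E)/3)/(2/3))*E**2 = (3*(1 + (16/9 + 2*E/3))/2)*E**2 = (3*(25/9 + 2*E/3)/2)*E**2 = (25/6 + E)*E**2 = E**2*(25/6 + E))
K(-8)*0 = ((-8)**2*(25/6 - 8))*0 = (64*(-23/6))*0 = -736/3*0 = 0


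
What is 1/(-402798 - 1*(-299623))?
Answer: -1/103175 ≈ -9.6923e-6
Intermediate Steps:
1/(-402798 - 1*(-299623)) = 1/(-402798 + 299623) = 1/(-103175) = -1/103175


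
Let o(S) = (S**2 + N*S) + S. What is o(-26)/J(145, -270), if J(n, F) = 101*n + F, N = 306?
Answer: -7306/14375 ≈ -0.50824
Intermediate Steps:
J(n, F) = F + 101*n
o(S) = S**2 + 307*S (o(S) = (S**2 + 306*S) + S = S**2 + 307*S)
o(-26)/J(145, -270) = (-26*(307 - 26))/(-270 + 101*145) = (-26*281)/(-270 + 14645) = -7306/14375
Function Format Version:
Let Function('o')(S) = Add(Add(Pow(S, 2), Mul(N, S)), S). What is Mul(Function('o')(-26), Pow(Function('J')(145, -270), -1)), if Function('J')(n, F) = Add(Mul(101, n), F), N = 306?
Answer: Rational(-7306, 14375) ≈ -0.50824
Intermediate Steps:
Function('J')(n, F) = Add(F, Mul(101, n))
Function('o')(S) = Add(Pow(S, 2), Mul(307, S)) (Function('o')(S) = Add(Add(Pow(S, 2), Mul(306, S)), S) = Add(Pow(S, 2), Mul(307, S)))
Mul(Function('o')(-26), Pow(Function('J')(145, -270), -1)) = Mul(Mul(-26, Add(307, -26)), Pow(Add(-270, Mul(101, 145)), -1)) = Mul(Mul(-26, 281), Pow(Add(-270, 14645), -1)) = Mul(-7306, Pow(14375, -1)) = Mul(-7306, Rational(1, 14375)) = Rational(-7306, 14375)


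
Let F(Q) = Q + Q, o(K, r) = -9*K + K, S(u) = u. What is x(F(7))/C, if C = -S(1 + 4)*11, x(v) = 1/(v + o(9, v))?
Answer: 1/3190 ≈ 0.00031348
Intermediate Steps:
o(K, r) = -8*K
F(Q) = 2*Q
x(v) = 1/(-72 + v) (x(v) = 1/(v - 8*9) = 1/(v - 72) = 1/(-72 + v))
C = -55 (C = -(1 + 4)*11 = -5*11 = -1*55 = -55)
x(F(7))/C = 1/((-72 + 2*7)*(-55)) = -1/55/(-72 + 14) = -1/55/(-58) = -1/58*(-1/55) = 1/3190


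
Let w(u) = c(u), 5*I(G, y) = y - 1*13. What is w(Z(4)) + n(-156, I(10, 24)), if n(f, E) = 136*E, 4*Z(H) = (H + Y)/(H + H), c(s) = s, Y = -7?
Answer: 47857/160 ≈ 299.11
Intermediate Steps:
I(G, y) = -13/5 + y/5 (I(G, y) = (y - 1*13)/5 = (y - 13)/5 = (-13 + y)/5 = -13/5 + y/5)
Z(H) = (-7 + H)/(8*H) (Z(H) = ((H - 7)/(H + H))/4 = ((-7 + H)/((2*H)))/4 = ((-7 + H)*(1/(2*H)))/4 = ((-7 + H)/(2*H))/4 = (-7 + H)/(8*H))
w(u) = u
w(Z(4)) + n(-156, I(10, 24)) = (1/8)*(-7 + 4)/4 + 136*(-13/5 + (1/5)*24) = (1/8)*(1/4)*(-3) + 136*(-13/5 + 24/5) = -3/32 + 136*(11/5) = -3/32 + 1496/5 = 47857/160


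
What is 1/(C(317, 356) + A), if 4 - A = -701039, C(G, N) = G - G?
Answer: 1/701043 ≈ 1.4264e-6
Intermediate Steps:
C(G, N) = 0
A = 701043 (A = 4 - 1*(-701039) = 4 + 701039 = 701043)
1/(C(317, 356) + A) = 1/(0 + 701043) = 1/701043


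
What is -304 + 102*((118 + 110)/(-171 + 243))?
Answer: 19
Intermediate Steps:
-304 + 102*((118 + 110)/(-171 + 243)) = -304 + 102*(228/72) = -304 + 102*(228*(1/72)) = -304 + 102*(19/6) = -304 + 323 = 19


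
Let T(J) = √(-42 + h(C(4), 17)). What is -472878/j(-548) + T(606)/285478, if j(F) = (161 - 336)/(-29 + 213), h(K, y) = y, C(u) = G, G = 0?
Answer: 12429936/25 + 5*I/285478 ≈ 4.972e+5 + 1.7514e-5*I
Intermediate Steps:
C(u) = 0
j(F) = -175/184
T(J) = 5*I (T(J) = √(-42 + 17) = √(-25) = 5*I)
-472878/j(-548) + T(606)/285478 = -472878/(-175/184) + (5*I)/285478 = -472878*(-184/175) + (5*I)*(1/285478) = 12429936/25 + 5*I/285478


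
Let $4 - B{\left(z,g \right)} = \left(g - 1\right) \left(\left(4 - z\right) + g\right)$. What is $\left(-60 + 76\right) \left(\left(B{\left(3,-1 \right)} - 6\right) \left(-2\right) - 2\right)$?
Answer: $32$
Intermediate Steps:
$B{\left(z,g \right)} = 4 - \left(-1 + g\right) \left(4 + g - z\right)$ ($B{\left(z,g \right)} = 4 - \left(g - 1\right) \left(\left(4 - z\right) + g\right) = 4 - \left(-1 + g\right) \left(4 + g - z\right)$)
$\left(-60 + 76\right) \left(\left(B{\left(3,-1 \right)} - 6\right) \left(-2\right) - 2\right) = \left(-60 + 76\right) \left(\left(\left(8 - 3 - \left(-1\right)^{2} - -3 - 3\right) - 6\right) \left(-2\right) - 2\right) = 16 \left(\left(\left(8 - 3 - 1 + 3 - 3\right) - 6\right) \left(-2\right) - 2\right) = 16 \left(\left(4 - 6\right) \left(-2\right) - 2\right) = 16 \left(\left(-2\right) \left(-2\right) - 2\right) = 16 \left(4 - 2\right) = 16 \cdot 2 = 32$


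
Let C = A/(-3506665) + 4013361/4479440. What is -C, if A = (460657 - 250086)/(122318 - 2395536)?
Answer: -54224005080588199/60521136811977520 ≈ -0.89595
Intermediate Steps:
A = -210571/2273218 (A = 210571/(-2273218) = 210571*(-1/2273218) = -210571/2273218 ≈ -0.092631)
C = 54224005080588199/60521136811977520 (C = -210571/2273218/(-3506665) + 4013361/4479440 = -210571/2273218*(-1/3506665) + 4013361*(1/4479440) = 3569/135108711830 + 4013361/4479440 = 54224005080588199/60521136811977520 ≈ 0.89595)
-C = -1*54224005080588199/60521136811977520 = -54224005080588199/60521136811977520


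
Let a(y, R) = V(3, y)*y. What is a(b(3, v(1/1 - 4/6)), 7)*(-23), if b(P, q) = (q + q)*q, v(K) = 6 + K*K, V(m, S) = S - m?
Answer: -808044050/6561 ≈ -1.2316e+5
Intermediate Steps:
v(K) = 6 + K²
b(P, q) = 2*q² (b(P, q) = (2*q)*q = 2*q²)
a(y, R) = y*(-3 + y) (a(y, R) = (y - 1*3)*y = (y - 3)*y = (-3 + y)*y = y*(-3 + y))
a(b(3, v(1/1 - 4/6)), 7)*(-23) = ((2*(6 + (1/1 - 4/6)²)²)*(-3 + 2*(6 + (1/1 - 4/6)²)²))*(-23) = ((2*(6 + (1*1 - 4*⅙)²)²)*(-3 + 2*(6 + (1*1 - 4*⅙)²)²))*(-23) = ((2*(6 + (1 - ⅔)²)²)*(-3 + 2*(6 + (1 - ⅔)²)²))*(-23) = ((2*(6 + (⅓)²)²)*(-3 + 2*(6 + (⅓)²)²))*(-23) = ((2*(6 + ⅑)²)*(-3 + 2*(6 + ⅑)²))*(-23) = ((2*(55/9)²)*(-3 + 2*(55/9)²))*(-23) = ((2*(3025/81))*(-3 + 2*(3025/81)))*(-23) = (6050*(-3 + 6050/81)/81)*(-23) = ((6050/81)*(5807/81))*(-23) = (35132350/6561)*(-23) = -808044050/6561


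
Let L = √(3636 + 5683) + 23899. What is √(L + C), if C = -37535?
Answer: √(-13636 + √9319) ≈ 116.36*I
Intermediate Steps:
L = 23899 + √9319 (L = √9319 + 23899 = 23899 + √9319 ≈ 23996.)
√(L + C) = √((23899 + √9319) - 37535) = √(-13636 + √9319)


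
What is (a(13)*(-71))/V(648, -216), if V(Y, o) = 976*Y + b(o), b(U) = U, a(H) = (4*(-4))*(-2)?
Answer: -284/79029 ≈ -0.0035936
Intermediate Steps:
a(H) = 32 (a(H) = -16*(-2) = 32)
V(Y, o) = o + 976*Y (V(Y, o) = 976*Y + o = o + 976*Y)
(a(13)*(-71))/V(648, -216) = (32*(-71))/(-216 + 976*648) = -2272/(-216 + 632448) = -2272/632232 = -2272*1/632232 = -284/79029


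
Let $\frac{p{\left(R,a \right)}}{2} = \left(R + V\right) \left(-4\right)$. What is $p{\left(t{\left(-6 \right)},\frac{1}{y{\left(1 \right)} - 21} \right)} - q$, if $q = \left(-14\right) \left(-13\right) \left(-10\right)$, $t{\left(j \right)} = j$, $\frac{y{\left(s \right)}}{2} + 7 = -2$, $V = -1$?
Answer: $1876$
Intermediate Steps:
$y{\left(s \right)} = -18$ ($y{\left(s \right)} = -14 + 2 \left(-2\right) = -14 - 4 = -18$)
$q = -1820$ ($q = 182 \left(-10\right) = -1820$)
$p{\left(R,a \right)} = 8 - 8 R$ ($p{\left(R,a \right)} = 2 \left(R - 1\right) \left(-4\right) = 2 \left(-1 + R\right) \left(-4\right) = 2 \left(4 - 4 R\right) = 8 - 8 R$)
$p{\left(t{\left(-6 \right)},\frac{1}{y{\left(1 \right)} - 21} \right)} - q = \left(8 - -48\right) - -1820 = \left(8 + 48\right) + 1820 = 56 + 1820 = 1876$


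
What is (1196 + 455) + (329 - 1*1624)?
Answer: 356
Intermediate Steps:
(1196 + 455) + (329 - 1*1624) = 1651 + (329 - 1624) = 1651 - 1295 = 356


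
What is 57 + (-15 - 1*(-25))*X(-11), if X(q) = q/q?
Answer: 67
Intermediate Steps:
X(q) = 1
57 + (-15 - 1*(-25))*X(-11) = 57 + (-15 - 1*(-25))*1 = 57 + (-15 + 25)*1 = 57 + 10*1 = 57 + 10 = 67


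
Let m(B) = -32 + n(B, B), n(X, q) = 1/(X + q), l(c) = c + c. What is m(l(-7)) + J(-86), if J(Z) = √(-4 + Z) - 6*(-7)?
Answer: 279/28 + 3*I*√10 ≈ 9.9643 + 9.4868*I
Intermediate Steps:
l(c) = 2*c
J(Z) = 42 + √(-4 + Z) (J(Z) = √(-4 + Z) + 42 = 42 + √(-4 + Z))
m(B) = -32 + 1/(2*B) (m(B) = -32 + 1/(B + B) = -32 + 1/(2*B))
m(l(-7)) + J(-86) = (-32 + 1/(2*((2*(-7))))) + (42 + √(-4 - 86)) = (-32 + (½)/(-14)) + (42 + √(-90)) = (-32 + (½)*(-1/14)) + (42 + 3*I*√10) = (-32 - 1/28) + (42 + 3*I*√10) = -897/28 + (42 + 3*I*√10) = 279/28 + 3*I*√10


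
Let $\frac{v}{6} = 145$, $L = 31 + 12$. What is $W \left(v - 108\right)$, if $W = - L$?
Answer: $-32766$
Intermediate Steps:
$L = 43$
$W = -43$ ($W = \left(-1\right) 43 = -43$)
$v = 870$ ($v = 6 \cdot 145 = 870$)
$W \left(v - 108\right) = - 43 \left(870 - 108\right) = \left(-43\right) 762 = -32766$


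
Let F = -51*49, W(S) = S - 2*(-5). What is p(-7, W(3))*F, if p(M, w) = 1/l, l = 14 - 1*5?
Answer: -833/3 ≈ -277.67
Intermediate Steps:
l = 9 (l = 14 - 5 = 9)
W(S) = 10 + S (W(S) = S + 10 = 10 + S)
p(M, w) = ⅑ (p(M, w) = 1/9 = ⅑)
F = -2499
p(-7, W(3))*F = (⅑)*(-2499) = -833/3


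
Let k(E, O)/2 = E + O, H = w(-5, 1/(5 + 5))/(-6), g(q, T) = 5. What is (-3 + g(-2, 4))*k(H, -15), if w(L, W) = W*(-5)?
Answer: -179/3 ≈ -59.667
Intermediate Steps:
w(L, W) = -5*W
H = 1/12 (H = -5/(5 + 5)/(-6) = -5/10*(-⅙) = -5*⅒*(-⅙) = -½*(-⅙) = 1/12 ≈ 0.083333)
k(E, O) = 2*E + 2*O (k(E, O) = 2*(E + O) = 2*E + 2*O)
(-3 + g(-2, 4))*k(H, -15) = (-3 + 5)*(2*(1/12) + 2*(-15)) = 2*(⅙ - 30) = 2*(-179/6) = -179/3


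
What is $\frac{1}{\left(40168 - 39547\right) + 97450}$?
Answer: $\frac{1}{98071} \approx 1.0197 \cdot 10^{-5}$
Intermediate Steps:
$\frac{1}{\left(40168 - 39547\right) + 97450} = \frac{1}{621 + 97450} = \frac{1}{98071}$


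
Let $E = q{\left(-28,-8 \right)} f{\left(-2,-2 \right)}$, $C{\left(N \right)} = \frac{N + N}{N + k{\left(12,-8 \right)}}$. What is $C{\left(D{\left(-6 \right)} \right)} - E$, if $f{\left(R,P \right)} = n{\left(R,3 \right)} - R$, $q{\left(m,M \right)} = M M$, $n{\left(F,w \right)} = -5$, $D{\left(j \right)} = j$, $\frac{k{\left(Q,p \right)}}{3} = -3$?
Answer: $\frac{964}{5} \approx 192.8$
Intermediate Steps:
$k{\left(Q,p \right)} = -9$ ($k{\left(Q,p \right)} = 3 \left(-3\right) = -9$)
$q{\left(m,M \right)} = M^{2}$
$f{\left(R,P \right)} = -5 - R$
$C{\left(N \right)} = \frac{2 N}{-9 + N}$ ($C{\left(N \right)} = \frac{N + N}{N - 9} = \frac{2 N}{-9 + N}$)
$E = -192$ ($E = \left(-8\right)^{2} \left(-5 - -2\right) = 64 \left(-5 + 2\right) = 64 \left(-3\right) = -192$)
$C{\left(D{\left(-6 \right)} \right)} - E = 2 \left(-6\right) \frac{1}{-9 - 6} - -192 = 2 \left(-6\right) \frac{1}{-15} + 192 = 2 \left(-6\right) \left(- \frac{1}{15}\right) + 192 = \frac{4}{5} + 192 = \frac{964}{5}$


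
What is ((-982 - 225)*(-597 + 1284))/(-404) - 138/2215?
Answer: 1836642183/894860 ≈ 2052.4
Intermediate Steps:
((-982 - 225)*(-597 + 1284))/(-404) - 138/2215 = -1207*687*(-1/404) - 138*1/2215 = -829209*(-1/404) - 138/2215 = 829209/404 - 138/2215 = 1836642183/894860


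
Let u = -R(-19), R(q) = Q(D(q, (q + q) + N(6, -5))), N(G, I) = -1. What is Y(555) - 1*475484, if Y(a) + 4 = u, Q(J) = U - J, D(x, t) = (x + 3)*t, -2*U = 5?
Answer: -949723/2 ≈ -4.7486e+5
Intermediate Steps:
U = -5/2 (U = -1/2*5 = -5/2 ≈ -2.5000)
D(x, t) = t*(3 + x) (D(x, t) = (3 + x)*t = t*(3 + x))
Q(J) = -5/2 - J
R(q) = -5/2 - (-1 + 2*q)*(3 + q) (R(q) = -5/2 - ((q + q) - 1)*(3 + q) = -5/2 - (2*q - 1)*(3 + q) = -5/2 - (-1 + 2*q)*(3 + q))
u = 1253/2 (u = -(1/2 - 5*(-19) - 2*(-19)**2) = -(1/2 + 95 - 2*361) = -(1/2 + 95 - 722) = -1*(-1253/2) = 1253/2 ≈ 626.50)
Y(a) = 1245/2 (Y(a) = -4 + 1253/2 = 1245/2)
Y(555) - 1*475484 = 1245/2 - 1*475484 = 1245/2 - 475484 = -949723/2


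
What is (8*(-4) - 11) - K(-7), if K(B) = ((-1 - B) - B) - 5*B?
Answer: -91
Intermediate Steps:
K(B) = -1 - 7*B (K(B) = (-1 - 2*B) - 5*B = -1 - 7*B)
(8*(-4) - 11) - K(-7) = (8*(-4) - 11) - (-1 - 7*(-7)) = (-32 - 11) - (-1 + 49) = -43 - 1*48 = -43 - 48 = -91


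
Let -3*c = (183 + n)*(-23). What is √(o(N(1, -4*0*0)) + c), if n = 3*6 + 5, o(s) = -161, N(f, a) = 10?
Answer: √12765/3 ≈ 37.661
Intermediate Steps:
n = 23 (n = 18 + 5 = 23)
c = 4738/3 (c = -(183 + 23)*(-23)/3 = -206*(-23)/3 = -⅓*(-4738) = 4738/3 ≈ 1579.3)
√(o(N(1, -4*0*0)) + c) = √(-161 + 4738/3) = √(4255/3) = √12765/3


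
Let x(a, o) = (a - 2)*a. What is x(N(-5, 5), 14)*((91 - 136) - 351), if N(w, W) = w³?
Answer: -6286500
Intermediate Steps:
x(a, o) = a*(-2 + a) (x(a, o) = (-2 + a)*a = a*(-2 + a))
x(N(-5, 5), 14)*((91 - 136) - 351) = ((-5)³*(-2 + (-5)³))*((91 - 136) - 351) = (-125*(-2 - 125))*(-45 - 351) = -125*(-127)*(-396) = 15875*(-396) = -6286500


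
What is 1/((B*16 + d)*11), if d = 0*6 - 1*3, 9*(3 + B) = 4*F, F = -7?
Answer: -9/9977 ≈ -0.00090207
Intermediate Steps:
B = -55/9 (B = -3 + (4*(-7))/9 = -3 + (⅑)*(-28) = -3 - 28/9 = -55/9 ≈ -6.1111)
d = -3 (d = 0 - 3 = -3)
1/((B*16 + d)*11) = 1/((-55/9*16 - 3)*11) = 1/((-880/9 - 3)*11) = 1/(-907/9*11) = 1/(-9977/9) = -9/9977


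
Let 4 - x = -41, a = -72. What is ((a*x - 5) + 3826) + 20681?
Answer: 21262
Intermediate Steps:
x = 45 (x = 4 - 1*(-41) = 4 + 41 = 45)
((a*x - 5) + 3826) + 20681 = ((-72*45 - 5) + 3826) + 20681 = ((-3240 - 5) + 3826) + 20681 = (-3245 + 3826) + 20681 = 581 + 20681 = 21262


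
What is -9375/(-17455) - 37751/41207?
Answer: -54525616/143853637 ≈ -0.37904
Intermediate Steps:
-9375/(-17455) - 37751/41207 = -9375*(-1/17455) - 37751*1/41207 = 1875/3491 - 37751/41207 = -54525616/143853637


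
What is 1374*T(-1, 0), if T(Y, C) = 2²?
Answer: 5496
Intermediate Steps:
T(Y, C) = 4
1374*T(-1, 0) = 1374*4 = 5496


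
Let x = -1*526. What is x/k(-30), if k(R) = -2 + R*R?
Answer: -263/449 ≈ -0.58575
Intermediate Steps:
k(R) = -2 + R²
x = -526
x/k(-30) = -526/(-2 + (-30)²) = -526/(-2 + 900) = -526/898 = -526*1/898 = -263/449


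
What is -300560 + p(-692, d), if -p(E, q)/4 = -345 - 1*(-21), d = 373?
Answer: -299264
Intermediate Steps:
p(E, q) = 1296 (p(E, q) = -4*(-345 - 1*(-21)) = -4*(-345 + 21) = -4*(-324) = 1296)
-300560 + p(-692, d) = -300560 + 1296 = -299264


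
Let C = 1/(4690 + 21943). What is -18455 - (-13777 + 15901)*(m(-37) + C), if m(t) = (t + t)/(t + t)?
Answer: -548082631/26633 ≈ -20579.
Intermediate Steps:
m(t) = 1 (m(t) = (2*t)/((2*t)) = (2*t)*(1/(2*t)) = 1)
C = 1/26633 ≈ 3.7547e-5
-18455 - (-13777 + 15901)*(m(-37) + C) = -18455 - (-13777 + 15901)*(1 + 1/26633) = -18455 - 2124*26634/26633 = -18455 - 1*56570616/26633 = -18455 - 56570616/26633 = -548082631/26633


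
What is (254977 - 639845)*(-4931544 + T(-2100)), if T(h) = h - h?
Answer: 1897993476192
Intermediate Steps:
T(h) = 0
(254977 - 639845)*(-4931544 + T(-2100)) = (254977 - 639845)*(-4931544 + 0) = -384868*(-4931544) = 1897993476192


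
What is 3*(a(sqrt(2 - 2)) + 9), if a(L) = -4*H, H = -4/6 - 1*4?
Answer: 83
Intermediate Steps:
H = -14/3 (H = -4*1/6 - 4 = -2/3 - 4 = -14/3 ≈ -4.6667)
a(L) = 56/3 (a(L) = -4*(-14/3) = 56/3)
3*(a(sqrt(2 - 2)) + 9) = 3*(56/3 + 9) = 3*(83/3) = 83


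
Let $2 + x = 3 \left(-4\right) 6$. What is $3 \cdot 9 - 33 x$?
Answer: $2469$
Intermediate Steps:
$x = -74$ ($x = -2 + 3 \left(-4\right) 6 = -2 - 72 = -74$)
$3 \cdot 9 - 33 x = 3 \cdot 9 - -2442 = 27 + 2442 = 2469$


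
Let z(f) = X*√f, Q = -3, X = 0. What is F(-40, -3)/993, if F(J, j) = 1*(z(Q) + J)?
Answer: -40/993 ≈ -0.040282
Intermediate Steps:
z(f) = 0 (z(f) = 0*√f = 0)
F(J, j) = J (F(J, j) = 1*(0 + J) = 1*J = J)
F(-40, -3)/993 = -40/993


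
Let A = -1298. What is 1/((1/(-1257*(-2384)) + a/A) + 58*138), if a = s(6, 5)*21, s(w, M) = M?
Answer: 1944850512/15566426172577 ≈ 0.00012494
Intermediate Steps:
a = 105 (a = 5*21 = 105)
1/((1/(-1257*(-2384)) + a/A) + 58*138) = 1/((1/(-1257*(-2384)) + 105/(-1298)) + 58*138) = 1/((-1/1257*(-1/2384) + 105*(-1/1298)) + 8004) = 1/((1/2996688 - 105/1298) + 8004) = 1/(-157325471/1944850512 + 8004) = 1/(15566426172577/1944850512) = 1944850512/15566426172577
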